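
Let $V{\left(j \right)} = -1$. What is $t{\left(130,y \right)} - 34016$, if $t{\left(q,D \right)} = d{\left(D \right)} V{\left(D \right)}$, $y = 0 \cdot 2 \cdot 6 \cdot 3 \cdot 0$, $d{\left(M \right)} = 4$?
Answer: $-34020$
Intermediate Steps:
$y = 0$ ($y = 0 \cdot 12 \cdot 3 \cdot 0 = 0 \cdot 36 \cdot 0 = 0 \cdot 0 = 0$)
$t{\left(q,D \right)} = -4$ ($t{\left(q,D \right)} = 4 \left(-1\right) = -4$)
$t{\left(130,y \right)} - 34016 = -4 - 34016 = -34020$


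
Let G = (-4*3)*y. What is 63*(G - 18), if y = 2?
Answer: -2646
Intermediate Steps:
G = -24 (G = -4*3*2 = -12*2 = -24)
63*(G - 18) = 63*(-24 - 18) = 63*(-42) = -2646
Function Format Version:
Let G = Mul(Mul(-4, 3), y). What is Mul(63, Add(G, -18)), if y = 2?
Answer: -2646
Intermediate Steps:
G = -24 (G = Mul(Mul(-4, 3), 2) = Mul(-12, 2) = -24)
Mul(63, Add(G, -18)) = Mul(63, Add(-24, -18)) = Mul(63, -42) = -2646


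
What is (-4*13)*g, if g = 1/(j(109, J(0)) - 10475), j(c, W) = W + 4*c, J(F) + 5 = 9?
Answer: 52/10035 ≈ 0.0051819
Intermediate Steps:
J(F) = 4 (J(F) = -5 + 9 = 4)
g = -1/10035 (g = 1/((4 + 4*109) - 10475) = 1/((4 + 436) - 10475) = 1/(440 - 10475) = 1/(-10035) = -1/10035 ≈ -9.9651e-5)
(-4*13)*g = -4*13*(-1/10035) = -52*(-1/10035) = 52/10035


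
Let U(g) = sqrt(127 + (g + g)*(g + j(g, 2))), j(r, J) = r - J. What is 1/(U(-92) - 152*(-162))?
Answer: 24624/606307025 - sqrt(34351)/606307025 ≈ 4.0307e-5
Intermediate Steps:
U(g) = sqrt(127 + 2*g*(-2 + 2*g)) (U(g) = sqrt(127 + (g + g)*(g + (g - 1*2))) = sqrt(127 + (2*g)*(g + (g - 2))) = sqrt(127 + (2*g)*(g + (-2 + g))) = sqrt(127 + (2*g)*(-2 + 2*g)) = sqrt(127 + 2*g*(-2 + 2*g)))
1/(U(-92) - 152*(-162)) = 1/(sqrt(127 - 4*(-92) + 4*(-92)**2) - 152*(-162)) = 1/(sqrt(127 + 368 + 4*8464) + 24624) = 1/(sqrt(127 + 368 + 33856) + 24624) = 1/(sqrt(34351) + 24624) = 1/(24624 + sqrt(34351))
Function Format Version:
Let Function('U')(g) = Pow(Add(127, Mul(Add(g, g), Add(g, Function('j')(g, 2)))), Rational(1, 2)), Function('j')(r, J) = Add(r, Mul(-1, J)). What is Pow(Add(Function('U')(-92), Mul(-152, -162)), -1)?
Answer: Add(Rational(24624, 606307025), Mul(Rational(-1, 606307025), Pow(34351, Rational(1, 2)))) ≈ 4.0307e-5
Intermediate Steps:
Function('U')(g) = Pow(Add(127, Mul(2, g, Add(-2, Mul(2, g)))), Rational(1, 2)) (Function('U')(g) = Pow(Add(127, Mul(Add(g, g), Add(g, Add(g, Mul(-1, 2))))), Rational(1, 2)) = Pow(Add(127, Mul(Mul(2, g), Add(g, Add(g, -2)))), Rational(1, 2)) = Pow(Add(127, Mul(Mul(2, g), Add(g, Add(-2, g)))), Rational(1, 2)) = Pow(Add(127, Mul(Mul(2, g), Add(-2, Mul(2, g)))), Rational(1, 2)) = Pow(Add(127, Mul(2, g, Add(-2, Mul(2, g)))), Rational(1, 2)))
Pow(Add(Function('U')(-92), Mul(-152, -162)), -1) = Pow(Add(Pow(Add(127, Mul(-4, -92), Mul(4, Pow(-92, 2))), Rational(1, 2)), Mul(-152, -162)), -1) = Pow(Add(Pow(Add(127, 368, Mul(4, 8464)), Rational(1, 2)), 24624), -1) = Pow(Add(Pow(Add(127, 368, 33856), Rational(1, 2)), 24624), -1) = Pow(Add(Pow(34351, Rational(1, 2)), 24624), -1) = Pow(Add(24624, Pow(34351, Rational(1, 2))), -1)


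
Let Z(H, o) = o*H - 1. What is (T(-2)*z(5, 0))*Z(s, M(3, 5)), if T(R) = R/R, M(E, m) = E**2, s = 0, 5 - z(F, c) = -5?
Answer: -10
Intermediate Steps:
z(F, c) = 10 (z(F, c) = 5 - 1*(-5) = 5 + 5 = 10)
T(R) = 1
Z(H, o) = -1 + H*o (Z(H, o) = H*o - 1 = -1 + H*o)
(T(-2)*z(5, 0))*Z(s, M(3, 5)) = (1*10)*(-1 + 0*3**2) = 10*(-1 + 0*9) = 10*(-1 + 0) = 10*(-1) = -10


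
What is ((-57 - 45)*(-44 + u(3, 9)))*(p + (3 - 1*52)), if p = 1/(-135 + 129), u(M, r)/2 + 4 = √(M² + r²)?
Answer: -260780 + 30090*√10 ≈ -1.6563e+5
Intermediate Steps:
u(M, r) = -8 + 2*√(M² + r²)
p = -⅙ (p = 1/(-6) = -⅙ ≈ -0.16667)
((-57 - 45)*(-44 + u(3, 9)))*(p + (3 - 1*52)) = ((-57 - 45)*(-44 + (-8 + 2*√(3² + 9²))))*(-⅙ + (3 - 1*52)) = (-102*(-44 + (-8 + 2*√(9 + 81))))*(-⅙ + (3 - 52)) = (-102*(-44 + (-8 + 2*√90)))*(-⅙ - 49) = -102*(-44 + (-8 + 2*(3*√10)))*(-295/6) = -102*(-44 + (-8 + 6*√10))*(-295/6) = -102*(-52 + 6*√10)*(-295/6) = (5304 - 612*√10)*(-295/6) = -260780 + 30090*√10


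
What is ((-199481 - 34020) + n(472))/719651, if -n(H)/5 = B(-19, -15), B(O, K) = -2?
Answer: -233491/719651 ≈ -0.32445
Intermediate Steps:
n(H) = 10 (n(H) = -5*(-2) = 10)
((-199481 - 34020) + n(472))/719651 = ((-199481 - 34020) + 10)/719651 = (-233501 + 10)*(1/719651) = -233491*1/719651 = -233491/719651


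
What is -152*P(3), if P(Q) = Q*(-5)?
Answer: 2280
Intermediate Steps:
P(Q) = -5*Q
-152*P(3) = -(-760)*3 = -152*(-15) = 2280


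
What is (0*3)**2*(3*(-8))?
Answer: 0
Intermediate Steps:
(0*3)**2*(3*(-8)) = 0**2*(-24) = 0*(-24) = 0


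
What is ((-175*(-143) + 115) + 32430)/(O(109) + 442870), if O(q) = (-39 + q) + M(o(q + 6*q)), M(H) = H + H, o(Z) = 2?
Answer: 9595/73824 ≈ 0.12997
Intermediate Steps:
M(H) = 2*H
O(q) = -35 + q (O(q) = (-39 + q) + 2*2 = (-39 + q) + 4 = -35 + q)
((-175*(-143) + 115) + 32430)/(O(109) + 442870) = ((-175*(-143) + 115) + 32430)/((-35 + 109) + 442870) = ((25025 + 115) + 32430)/(74 + 442870) = (25140 + 32430)/442944 = 57570*(1/442944) = 9595/73824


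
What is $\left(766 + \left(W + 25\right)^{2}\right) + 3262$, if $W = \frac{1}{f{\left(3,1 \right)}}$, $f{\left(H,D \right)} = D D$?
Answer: $4704$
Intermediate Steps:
$f{\left(H,D \right)} = D^{2}$
$W = 1$ ($W = \frac{1}{1^{2}} = 1^{-1} = 1$)
$\left(766 + \left(W + 25\right)^{2}\right) + 3262 = \left(766 + \left(1 + 25\right)^{2}\right) + 3262 = \left(766 + 26^{2}\right) + 3262 = \left(766 + 676\right) + 3262 = 1442 + 3262 = 4704$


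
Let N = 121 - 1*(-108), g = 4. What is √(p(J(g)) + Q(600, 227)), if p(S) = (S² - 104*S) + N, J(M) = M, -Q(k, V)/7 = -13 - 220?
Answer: 2*√365 ≈ 38.210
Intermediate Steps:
Q(k, V) = 1631 (Q(k, V) = -7*(-13 - 220) = -7*(-233) = 1631)
N = 229 (N = 121 + 108 = 229)
p(S) = 229 + S² - 104*S (p(S) = (S² - 104*S) + 229 = 229 + S² - 104*S)
√(p(J(g)) + Q(600, 227)) = √((229 + 4² - 104*4) + 1631) = √((229 + 16 - 416) + 1631) = √(-171 + 1631) = √1460 = 2*√365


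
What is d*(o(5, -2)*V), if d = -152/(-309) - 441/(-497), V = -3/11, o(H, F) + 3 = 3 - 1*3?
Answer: 90777/80443 ≈ 1.1285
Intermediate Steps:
o(H, F) = -3 (o(H, F) = -3 + (3 - 1*3) = -3 + (3 - 3) = -3 + 0 = -3)
V = -3/11 (V = -3*1/11 = -3/11 ≈ -0.27273)
d = 30259/21939 (d = -152*(-1/309) - 441*(-1/497) = 152/309 + 63/71 = 30259/21939 ≈ 1.3792)
d*(o(5, -2)*V) = 30259*(-3*(-3/11))/21939 = (30259/21939)*(9/11) = 90777/80443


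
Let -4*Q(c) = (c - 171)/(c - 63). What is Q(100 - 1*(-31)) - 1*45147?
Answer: -1534993/34 ≈ -45147.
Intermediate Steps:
Q(c) = -(-171 + c)/(4*(-63 + c)) (Q(c) = -(c - 171)/(4*(c - 63)) = -(-171 + c)/(4*(-63 + c)))
Q(100 - 1*(-31)) - 1*45147 = (171 - (100 - 1*(-31)))/(4*(-63 + (100 - 1*(-31)))) - 1*45147 = (171 - (100 + 31))/(4*(-63 + (100 + 31))) - 45147 = (171 - 1*131)/(4*(-63 + 131)) - 45147 = (1/4)*(171 - 131)/68 - 45147 = (1/4)*(1/68)*40 - 45147 = 5/34 - 45147 = -1534993/34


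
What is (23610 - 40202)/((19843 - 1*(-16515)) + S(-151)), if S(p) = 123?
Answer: -16592/36481 ≈ -0.45481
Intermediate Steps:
(23610 - 40202)/((19843 - 1*(-16515)) + S(-151)) = (23610 - 40202)/((19843 - 1*(-16515)) + 123) = -16592/((19843 + 16515) + 123) = -16592/(36358 + 123) = -16592/36481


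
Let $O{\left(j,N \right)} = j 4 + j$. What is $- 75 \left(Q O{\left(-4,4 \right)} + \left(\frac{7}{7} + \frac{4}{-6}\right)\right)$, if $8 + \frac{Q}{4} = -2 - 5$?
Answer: $-90025$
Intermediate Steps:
$O{\left(j,N \right)} = 5 j$ ($O{\left(j,N \right)} = 4 j + j = 5 j$)
$Q = -60$ ($Q = -32 + 4 \left(-2 - 5\right) = -32 + 4 \left(-7\right) = -32 - 28 = -60$)
$- 75 \left(Q O{\left(-4,4 \right)} + \left(\frac{7}{7} + \frac{4}{-6}\right)\right) = - 75 \left(- 60 \cdot 5 \left(-4\right) + \left(\frac{7}{7} + \frac{4}{-6}\right)\right) = - 75 \left(\left(-60\right) \left(-20\right) + \left(7 \cdot \frac{1}{7} + 4 \left(- \frac{1}{6}\right)\right)\right) = - 75 \left(1200 + \left(1 - \frac{2}{3}\right)\right) = - 75 \left(1200 + \frac{1}{3}\right) = \left(-75\right) \frac{3601}{3} = -90025$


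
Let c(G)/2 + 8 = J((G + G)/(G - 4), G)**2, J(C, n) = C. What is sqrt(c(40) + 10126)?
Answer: sqrt(819710)/9 ≈ 100.60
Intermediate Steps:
c(G) = -16 + 8*G**2/(-4 + G)**2 (c(G) = -16 + 2*((G + G)/(G - 4))**2 = -16 + 2*((2*G)/(-4 + G))**2 = -16 + 2*(2*G/(-4 + G))**2 = -16 + 2*(4*G**2/(-4 + G)**2) = -16 + 8*G**2/(-4 + G)**2)
sqrt(c(40) + 10126) = sqrt((-16 + 8*40**2/(-4 + 40)**2) + 10126) = sqrt((-16 + 8*1600/36**2) + 10126) = sqrt((-16 + 8*1600*(1/1296)) + 10126) = sqrt((-16 + 800/81) + 10126) = sqrt(-496/81 + 10126) = sqrt(819710/81) = sqrt(819710)/9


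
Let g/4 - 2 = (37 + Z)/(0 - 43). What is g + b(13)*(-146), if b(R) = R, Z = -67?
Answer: -81150/43 ≈ -1887.2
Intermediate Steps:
g = 464/43 (g = 8 + 4*((37 - 67)/(0 - 43)) = 8 + 4*(-30/(-43)) = 8 + 4*(-30*(-1/43)) = 8 + 4*(30/43) = 8 + 120/43 = 464/43 ≈ 10.791)
g + b(13)*(-146) = 464/43 + 13*(-146) = 464/43 - 1898 = -81150/43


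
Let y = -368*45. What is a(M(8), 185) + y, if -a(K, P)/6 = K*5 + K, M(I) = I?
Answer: -16848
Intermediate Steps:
y = -16560
a(K, P) = -36*K (a(K, P) = -6*(K*5 + K) = -6*(5*K + K) = -36*K)
a(M(8), 185) + y = -36*8 - 16560 = -288 - 16560 = -16848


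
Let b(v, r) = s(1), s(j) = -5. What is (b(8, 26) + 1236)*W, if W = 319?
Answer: 392689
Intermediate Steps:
b(v, r) = -5
(b(8, 26) + 1236)*W = (-5 + 1236)*319 = 1231*319 = 392689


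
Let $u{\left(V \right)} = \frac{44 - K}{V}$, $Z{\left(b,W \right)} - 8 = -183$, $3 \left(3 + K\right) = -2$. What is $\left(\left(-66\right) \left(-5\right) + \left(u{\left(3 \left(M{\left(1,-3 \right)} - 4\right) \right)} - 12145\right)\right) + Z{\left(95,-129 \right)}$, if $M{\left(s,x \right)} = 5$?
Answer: $- \frac{107767}{9} \approx -11974.0$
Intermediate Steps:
$K = - \frac{11}{3}$ ($K = -3 + \frac{1}{3} \left(-2\right) = -3 - \frac{2}{3} = - \frac{11}{3} \approx -3.6667$)
$Z{\left(b,W \right)} = -175$ ($Z{\left(b,W \right)} = 8 - 183 = -175$)
$u{\left(V \right)} = \frac{143}{3 V}$ ($u{\left(V \right)} = \frac{44 - - \frac{11}{3}}{V} = \frac{44 + \frac{11}{3}}{V} = \frac{143}{3 V}$)
$\left(\left(-66\right) \left(-5\right) + \left(u{\left(3 \left(M{\left(1,-3 \right)} - 4\right) \right)} - 12145\right)\right) + Z{\left(95,-129 \right)} = \left(\left(-66\right) \left(-5\right) + \left(\frac{143}{3 \cdot 3 \left(5 - 4\right)} - 12145\right)\right) - 175 = \left(330 - \left(12145 - \frac{143}{3 \cdot 3 \cdot 1}\right)\right) - 175 = \left(330 - \left(12145 - \frac{143}{3 \cdot 3}\right)\right) - 175 = \left(330 + \left(\frac{143}{3} \cdot \frac{1}{3} - 12145\right)\right) - 175 = \left(330 + \left(\frac{143}{9} - 12145\right)\right) - 175 = \left(330 - \frac{109162}{9}\right) - 175 = - \frac{106192}{9} - 175 = - \frac{107767}{9}$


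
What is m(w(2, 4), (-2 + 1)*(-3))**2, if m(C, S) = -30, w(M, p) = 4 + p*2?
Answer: 900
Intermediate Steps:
w(M, p) = 4 + 2*p
m(w(2, 4), (-2 + 1)*(-3))**2 = (-30)**2 = 900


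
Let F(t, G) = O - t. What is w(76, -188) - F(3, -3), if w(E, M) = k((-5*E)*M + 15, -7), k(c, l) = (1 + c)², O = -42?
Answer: 5105959981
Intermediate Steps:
w(E, M) = (16 - 5*E*M)² (w(E, M) = (1 + ((-5*E)*M + 15))² = (1 + (-5*E*M + 15))² = (1 + (15 - 5*E*M))² = (16 - 5*E*M)²)
F(t, G) = -42 - t
w(76, -188) - F(3, -3) = (-16 + 5*76*(-188))² - (-42 - 1*3) = (-16 - 71440)² - (-42 - 3) = (-71456)² - 1*(-45) = 5105959936 + 45 = 5105959981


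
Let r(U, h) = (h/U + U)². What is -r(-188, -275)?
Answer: -1229834761/35344 ≈ -34796.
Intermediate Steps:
r(U, h) = (U + h/U)²
-r(-188, -275) = -(-275 + (-188)²)²/(-188)² = -(-275 + 35344)²/35344 = -35069²/35344 = -1229834761/35344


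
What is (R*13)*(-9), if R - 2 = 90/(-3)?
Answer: 3276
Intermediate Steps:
R = -28 (R = 2 + 90/(-3) = 2 + 90*(-⅓) = 2 - 30 = -28)
(R*13)*(-9) = -28*13*(-9) = -364*(-9) = 3276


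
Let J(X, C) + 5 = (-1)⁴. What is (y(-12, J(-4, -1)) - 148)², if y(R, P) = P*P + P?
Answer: 18496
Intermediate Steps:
J(X, C) = -4 (J(X, C) = -5 + (-1)⁴ = -5 + 1 = -4)
y(R, P) = P + P² (y(R, P) = P² + P = P + P²)
(y(-12, J(-4, -1)) - 148)² = (-4*(1 - 4) - 148)² = (-4*(-3) - 148)² = (12 - 148)² = (-136)² = 18496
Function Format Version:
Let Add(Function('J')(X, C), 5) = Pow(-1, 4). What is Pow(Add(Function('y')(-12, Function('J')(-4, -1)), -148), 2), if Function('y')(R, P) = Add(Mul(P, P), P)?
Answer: 18496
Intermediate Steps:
Function('J')(X, C) = -4 (Function('J')(X, C) = Add(-5, Pow(-1, 4)) = Add(-5, 1) = -4)
Function('y')(R, P) = Add(P, Pow(P, 2)) (Function('y')(R, P) = Add(Pow(P, 2), P) = Add(P, Pow(P, 2)))
Pow(Add(Function('y')(-12, Function('J')(-4, -1)), -148), 2) = Pow(Add(Mul(-4, Add(1, -4)), -148), 2) = Pow(Add(Mul(-4, -3), -148), 2) = Pow(Add(12, -148), 2) = Pow(-136, 2) = 18496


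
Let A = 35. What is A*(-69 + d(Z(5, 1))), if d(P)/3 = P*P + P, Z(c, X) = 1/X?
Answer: -2205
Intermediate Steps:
Z(c, X) = 1/X
d(P) = 3*P + 3*P² (d(P) = 3*(P*P + P) = 3*(P² + P) = 3*(P + P²) = 3*P + 3*P²)
A*(-69 + d(Z(5, 1))) = 35*(-69 + 3*(1 + 1/1)/1) = 35*(-69 + 3*1*(1 + 1)) = 35*(-69 + 3*1*2) = 35*(-69 + 6) = 35*(-63) = -2205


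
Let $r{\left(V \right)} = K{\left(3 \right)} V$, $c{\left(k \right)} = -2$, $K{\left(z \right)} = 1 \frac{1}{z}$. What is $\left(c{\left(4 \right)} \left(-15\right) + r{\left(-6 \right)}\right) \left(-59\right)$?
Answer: $-1652$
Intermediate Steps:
$K{\left(z \right)} = \frac{1}{z}$
$r{\left(V \right)} = \frac{V}{3}$
$\left(c{\left(4 \right)} \left(-15\right) + r{\left(-6 \right)}\right) \left(-59\right) = \left(\left(-2\right) \left(-15\right) + \frac{1}{3} \left(-6\right)\right) \left(-59\right) = \left(30 - 2\right) \left(-59\right) = 28 \left(-59\right) = -1652$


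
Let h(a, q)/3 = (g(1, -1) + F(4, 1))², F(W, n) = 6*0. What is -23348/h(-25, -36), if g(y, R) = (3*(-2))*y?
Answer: -5837/27 ≈ -216.19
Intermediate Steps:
F(W, n) = 0
g(y, R) = -6*y
h(a, q) = 108 (h(a, q) = 3*(-6*1 + 0)² = 3*(-6 + 0)² = 3*(-6)² = 3*36 = 108)
-23348/h(-25, -36) = -23348/108 = -23348*1/108 = -5837/27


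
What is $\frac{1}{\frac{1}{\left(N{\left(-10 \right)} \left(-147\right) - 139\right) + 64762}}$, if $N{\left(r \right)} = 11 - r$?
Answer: $61536$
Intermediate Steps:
$\frac{1}{\frac{1}{\left(N{\left(-10 \right)} \left(-147\right) - 139\right) + 64762}} = \frac{1}{\frac{1}{\left(\left(11 - -10\right) \left(-147\right) - 139\right) + 64762}} = \frac{1}{\frac{1}{\left(\left(11 + 10\right) \left(-147\right) - 139\right) + 64762}} = \frac{1}{\frac{1}{\left(21 \left(-147\right) - 139\right) + 64762}} = \frac{1}{\frac{1}{\left(-3087 - 139\right) + 64762}} = \frac{1}{\frac{1}{-3226 + 64762}} = \frac{1}{\frac{1}{61536}} = 61536$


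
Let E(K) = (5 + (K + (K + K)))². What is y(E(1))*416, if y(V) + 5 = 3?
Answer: -832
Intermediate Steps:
E(K) = (5 + 3*K)² (E(K) = (5 + (K + 2*K))² = (5 + 3*K)²)
y(V) = -2 (y(V) = -5 + 3 = -2)
y(E(1))*416 = -2*416 = -832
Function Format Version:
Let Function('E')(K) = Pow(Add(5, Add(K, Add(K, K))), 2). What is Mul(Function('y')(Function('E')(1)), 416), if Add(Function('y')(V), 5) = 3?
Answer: -832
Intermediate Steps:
Function('E')(K) = Pow(Add(5, Mul(3, K)), 2) (Function('E')(K) = Pow(Add(5, Add(K, Mul(2, K))), 2) = Pow(Add(5, Mul(3, K)), 2))
Function('y')(V) = -2 (Function('y')(V) = Add(-5, 3) = -2)
Mul(Function('y')(Function('E')(1)), 416) = Mul(-2, 416) = -832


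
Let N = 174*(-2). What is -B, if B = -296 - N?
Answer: -52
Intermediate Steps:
N = -348
B = 52 (B = -296 - 1*(-348) = -296 + 348 = 52)
-B = -1*52 = -52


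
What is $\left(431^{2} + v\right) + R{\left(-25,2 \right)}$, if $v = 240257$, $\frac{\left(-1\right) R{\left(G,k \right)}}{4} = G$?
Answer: $426118$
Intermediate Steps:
$R{\left(G,k \right)} = - 4 G$
$\left(431^{2} + v\right) + R{\left(-25,2 \right)} = \left(431^{2} + 240257\right) - -100 = \left(185761 + 240257\right) + 100 = 426018 + 100 = 426118$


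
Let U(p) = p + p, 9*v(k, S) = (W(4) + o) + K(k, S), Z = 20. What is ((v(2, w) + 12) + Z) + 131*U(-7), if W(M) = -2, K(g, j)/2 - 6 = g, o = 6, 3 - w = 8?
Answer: -16198/9 ≈ -1799.8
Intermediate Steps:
w = -5 (w = 3 - 1*8 = 3 - 8 = -5)
K(g, j) = 12 + 2*g
v(k, S) = 16/9 + 2*k/9 (v(k, S) = ((-2 + 6) + (12 + 2*k))/9 = (4 + (12 + 2*k))/9 = (16 + 2*k)/9 = 16/9 + 2*k/9)
U(p) = 2*p
((v(2, w) + 12) + Z) + 131*U(-7) = (((16/9 + (2/9)*2) + 12) + 20) + 131*(2*(-7)) = (((16/9 + 4/9) + 12) + 20) + 131*(-14) = ((20/9 + 12) + 20) - 1834 = (128/9 + 20) - 1834 = 308/9 - 1834 = -16198/9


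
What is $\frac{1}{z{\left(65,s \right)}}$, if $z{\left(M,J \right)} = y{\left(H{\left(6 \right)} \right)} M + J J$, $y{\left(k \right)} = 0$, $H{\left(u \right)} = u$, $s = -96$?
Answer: $\frac{1}{9216} \approx 0.00010851$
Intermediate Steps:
$z{\left(M,J \right)} = J^{2}$ ($z{\left(M,J \right)} = 0 M + J J = 0 + J^{2} = J^{2}$)
$\frac{1}{z{\left(65,s \right)}} = \frac{1}{\left(-96\right)^{2}} = \frac{1}{9216}$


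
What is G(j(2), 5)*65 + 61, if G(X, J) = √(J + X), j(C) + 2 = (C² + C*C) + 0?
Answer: 61 + 65*√11 ≈ 276.58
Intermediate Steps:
j(C) = -2 + 2*C² (j(C) = -2 + ((C² + C*C) + 0) = -2 + ((C² + C²) + 0) = -2 + (2*C² + 0) = -2 + 2*C²)
G(j(2), 5)*65 + 61 = √(5 + (-2 + 2*2²))*65 + 61 = √(5 + (-2 + 2*4))*65 + 61 = √(5 + (-2 + 8))*65 + 61 = √(5 + 6)*65 + 61 = √11*65 + 61 = 65*√11 + 61 = 61 + 65*√11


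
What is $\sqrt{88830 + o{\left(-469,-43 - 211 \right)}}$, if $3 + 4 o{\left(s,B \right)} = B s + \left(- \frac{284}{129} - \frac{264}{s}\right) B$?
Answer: $\frac{\sqrt{1738160908389003}}{121002} \approx 344.55$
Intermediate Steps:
$o{\left(s,B \right)} = - \frac{3}{4} + \frac{B s}{4} + \frac{B \left(- \frac{284}{129} - \frac{264}{s}\right)}{4}$ ($o{\left(s,B \right)} = - \frac{3}{4} + \frac{B s + \left(- \frac{284}{129} - \frac{264}{s}\right) B}{4} = - \frac{3}{4} + \frac{B s + B \left(- \frac{284}{129} - \frac{264}{s}\right)}{4} = - \frac{3}{4} + \left(\frac{B s}{4} + \frac{B \left(- \frac{284}{129} - \frac{264}{s}\right)}{4}\right) = - \frac{3}{4} + \frac{B s}{4} + \frac{B \left(- \frac{284}{129} - \frac{264}{s}\right)}{4}$)
$\sqrt{88830 + o{\left(-469,-43 - 211 \right)}} = \sqrt{88830 - \left(\frac{3}{4} + \frac{71 \left(-43 - 211\right)}{129} + \frac{66 \left(-43 - 211\right)}{-469} - \frac{1}{4} \left(-43 - 211\right) \left(-469\right)\right)} = \sqrt{88830 - \left(\frac{3}{4} + \frac{71 \left(-43 - 211\right)}{129} + 66 \left(-43 - 211\right) \left(- \frac{1}{469}\right) - \frac{1}{4} \left(-43 - 211\right) \left(-469\right)\right)} = \sqrt{88830 - \left(- \frac{71749}{516} - \frac{59563}{2} + \frac{16764}{469}\right)} = \sqrt{88830 + \left(- \frac{3}{4} + \frac{18034}{129} - \frac{16764}{469} + \frac{59563}{2}\right)} = \sqrt{88830 + \frac{7232242183}{242004}} = \sqrt{\frac{28729457503}{242004}} = \frac{\sqrt{1738160908389003}}{121002}$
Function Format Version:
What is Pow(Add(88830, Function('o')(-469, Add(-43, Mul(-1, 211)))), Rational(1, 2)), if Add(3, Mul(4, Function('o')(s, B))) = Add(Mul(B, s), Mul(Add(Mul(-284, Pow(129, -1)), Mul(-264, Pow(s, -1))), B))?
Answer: Mul(Rational(1, 121002), Pow(1738160908389003, Rational(1, 2))) ≈ 344.55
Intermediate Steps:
Function('o')(s, B) = Add(Rational(-3, 4), Mul(Rational(1, 4), B, s), Mul(Rational(1, 4), B, Add(Rational(-284, 129), Mul(-264, Pow(s, -1))))) (Function('o')(s, B) = Add(Rational(-3, 4), Mul(Rational(1, 4), Add(Mul(B, s), Mul(Add(Mul(-284, Pow(129, -1)), Mul(-264, Pow(s, -1))), B)))) = Add(Rational(-3, 4), Mul(Rational(1, 4), Add(Mul(B, s), Mul(Add(Mul(-284, Rational(1, 129)), Mul(-264, Pow(s, -1))), B)))) = Add(Rational(-3, 4), Mul(Rational(1, 4), Add(Mul(B, s), Mul(Add(Rational(-284, 129), Mul(-264, Pow(s, -1))), B)))) = Add(Rational(-3, 4), Mul(Rational(1, 4), Add(Mul(B, s), Mul(B, Add(Rational(-284, 129), Mul(-264, Pow(s, -1))))))) = Add(Rational(-3, 4), Add(Mul(Rational(1, 4), B, s), Mul(Rational(1, 4), B, Add(Rational(-284, 129), Mul(-264, Pow(s, -1)))))) = Add(Rational(-3, 4), Mul(Rational(1, 4), B, s), Mul(Rational(1, 4), B, Add(Rational(-284, 129), Mul(-264, Pow(s, -1))))))
Pow(Add(88830, Function('o')(-469, Add(-43, Mul(-1, 211)))), Rational(1, 2)) = Pow(Add(88830, Add(Rational(-3, 4), Mul(Rational(-71, 129), Add(-43, Mul(-1, 211))), Mul(-66, Add(-43, Mul(-1, 211)), Pow(-469, -1)), Mul(Rational(1, 4), Add(-43, Mul(-1, 211)), -469))), Rational(1, 2)) = Pow(Add(88830, Add(Rational(-3, 4), Mul(Rational(-71, 129), Add(-43, -211)), Mul(-66, Add(-43, -211), Rational(-1, 469)), Mul(Rational(1, 4), Add(-43, -211), -469))), Rational(1, 2)) = Pow(Add(88830, Add(Rational(-3, 4), Mul(Rational(-71, 129), -254), Mul(-66, -254, Rational(-1, 469)), Mul(Rational(1, 4), -254, -469))), Rational(1, 2)) = Pow(Add(88830, Add(Rational(-3, 4), Rational(18034, 129), Rational(-16764, 469), Rational(59563, 2))), Rational(1, 2)) = Pow(Add(88830, Rational(7232242183, 242004)), Rational(1, 2)) = Pow(Rational(28729457503, 242004), Rational(1, 2)) = Mul(Rational(1, 121002), Pow(1738160908389003, Rational(1, 2)))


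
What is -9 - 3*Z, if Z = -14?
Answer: 33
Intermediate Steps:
-9 - 3*Z = -9 - 3*(-14) = -9 + 42 = 33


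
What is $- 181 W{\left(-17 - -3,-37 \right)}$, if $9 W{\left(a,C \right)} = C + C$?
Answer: $\frac{13394}{9} \approx 1488.2$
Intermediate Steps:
$W{\left(a,C \right)} = \frac{2 C}{9}$ ($W{\left(a,C \right)} = \frac{C + C}{9} = \frac{2 C}{9}$)
$- 181 W{\left(-17 - -3,-37 \right)} = - 181 \cdot \frac{2}{9} \left(-37\right) = \left(-181\right) \left(- \frac{74}{9}\right) = \frac{13394}{9}$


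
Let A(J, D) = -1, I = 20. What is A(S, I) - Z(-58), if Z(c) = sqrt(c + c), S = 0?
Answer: -1 - 2*I*sqrt(29) ≈ -1.0 - 10.77*I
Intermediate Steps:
Z(c) = sqrt(2)*sqrt(c) (Z(c) = sqrt(2*c) = sqrt(2)*sqrt(c))
A(S, I) - Z(-58) = -1 - sqrt(2)*sqrt(-58) = -1 - sqrt(2)*I*sqrt(58) = -1 - 2*I*sqrt(29)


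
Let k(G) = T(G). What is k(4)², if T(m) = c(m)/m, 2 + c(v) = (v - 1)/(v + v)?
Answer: 169/1024 ≈ 0.16504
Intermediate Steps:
c(v) = -2 + (-1 + v)/(2*v) (c(v) = -2 + (v - 1)/(v + v) = -2 + (-1 + v)/((2*v)) = -2 + (-1 + v)*(1/(2*v)) = -2 + (-1 + v)/(2*v))
T(m) = (-1 - 3*m)/(2*m²) (T(m) = ((-1 - 3*m)/(2*m))/m = (-1 - 3*m)/(2*m²))
k(G) = (-1 - 3*G)/(2*G²)
k(4)² = ((½)*(-1 - 3*4)/4²)² = ((½)*(1/16)*(-1 - 12))² = ((½)*(1/16)*(-13))² = (-13/32)² = 169/1024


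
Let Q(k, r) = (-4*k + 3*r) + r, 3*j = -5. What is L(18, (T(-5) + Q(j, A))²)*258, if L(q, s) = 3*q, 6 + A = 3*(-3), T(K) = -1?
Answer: 13932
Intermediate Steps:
A = -15 (A = -6 + 3*(-3) = -6 - 9 = -15)
j = -5/3 (j = (⅓)*(-5) = -5/3 ≈ -1.6667)
Q(k, r) = -4*k + 4*r
L(18, (T(-5) + Q(j, A))²)*258 = (3*18)*258 = 54*258 = 13932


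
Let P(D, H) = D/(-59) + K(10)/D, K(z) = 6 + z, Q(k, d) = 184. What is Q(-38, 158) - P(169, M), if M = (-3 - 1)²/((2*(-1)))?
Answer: 1862281/9971 ≈ 186.77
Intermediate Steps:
M = -8 (M = (-4)²/(-2) = 16*(-½) = -8)
P(D, H) = 16/D - D/59 (P(D, H) = D/(-59) + (6 + 10)/D = D*(-1/59) + 16/D = -D/59 + 16/D = 16/D - D/59)
Q(-38, 158) - P(169, M) = 184 - (16/169 - 1/59*169) = 184 - (16*(1/169) - 169/59) = 184 - (16/169 - 169/59) = 184 - 1*(-27617/9971) = 184 + 27617/9971 = 1862281/9971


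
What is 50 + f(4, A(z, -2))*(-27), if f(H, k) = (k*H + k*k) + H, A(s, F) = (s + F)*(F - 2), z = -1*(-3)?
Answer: -58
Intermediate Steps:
z = 3
A(s, F) = (-2 + F)*(F + s) (A(s, F) = (F + s)*(-2 + F) = (-2 + F)*(F + s))
f(H, k) = H + k² + H*k (f(H, k) = (H*k + k²) + H = (k² + H*k) + H = H + k² + H*k)
50 + f(4, A(z, -2))*(-27) = 50 + (4 + ((-2)² - 2*(-2) - 2*3 - 2*3)² + 4*((-2)² - 2*(-2) - 2*3 - 2*3))*(-27) = 50 + (4 + (4 + 4 - 6 - 6)² + 4*(4 + 4 - 6 - 6))*(-27) = 50 + (4 + (-4)² + 4*(-4))*(-27) = 50 + (4 + 16 - 16)*(-27) = 50 + 4*(-27) = 50 - 108 = -58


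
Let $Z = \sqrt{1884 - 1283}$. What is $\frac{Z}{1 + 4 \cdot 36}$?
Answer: $\frac{\sqrt{601}}{145} \approx 0.16907$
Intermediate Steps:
$Z = \sqrt{601} \approx 24.515$
$\frac{Z}{1 + 4 \cdot 36} = \frac{\sqrt{601}}{1 + 4 \cdot 36} = \frac{\sqrt{601}}{1 + 144} = \frac{\sqrt{601}}{145}$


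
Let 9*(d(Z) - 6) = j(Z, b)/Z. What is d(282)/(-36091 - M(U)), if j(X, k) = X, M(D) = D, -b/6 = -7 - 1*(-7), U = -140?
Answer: -55/323559 ≈ -0.00016998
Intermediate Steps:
b = 0 (b = -6*(-7 - 1*(-7)) = -6*(-7 + 7) = -6*0 = 0)
d(Z) = 55/9 (d(Z) = 6 + (Z/Z)/9 = 6 + (⅑)*1 = 6 + ⅑ = 55/9)
d(282)/(-36091 - M(U)) = 55/(9*(-36091 - 1*(-140))) = 55/(9*(-36091 + 140)) = (55/9)/(-35951) = (55/9)*(-1/35951) = -55/323559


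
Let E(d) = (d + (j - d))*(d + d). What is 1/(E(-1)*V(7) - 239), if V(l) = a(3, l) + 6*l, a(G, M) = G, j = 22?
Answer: -1/2219 ≈ -0.00045065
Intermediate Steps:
E(d) = 44*d (E(d) = (d + (22 - d))*(d + d) = 22*(2*d) = 44*d)
V(l) = 3 + 6*l
1/(E(-1)*V(7) - 239) = 1/((44*(-1))*(3 + 6*7) - 239) = 1/(-44*(3 + 42) - 239) = 1/(-44*45 - 239) = 1/(-1980 - 239) = 1/(-2219) = -1/2219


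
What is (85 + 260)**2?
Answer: 119025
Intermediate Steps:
(85 + 260)**2 = 345**2 = 119025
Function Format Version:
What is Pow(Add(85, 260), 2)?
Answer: 119025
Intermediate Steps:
Pow(Add(85, 260), 2) = Pow(345, 2) = 119025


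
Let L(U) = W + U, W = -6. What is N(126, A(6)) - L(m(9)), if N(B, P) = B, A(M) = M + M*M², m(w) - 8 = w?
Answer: 115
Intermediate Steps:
m(w) = 8 + w
A(M) = M + M³
L(U) = -6 + U
N(126, A(6)) - L(m(9)) = 126 - (-6 + (8 + 9)) = 126 - (-6 + 17) = 126 - 1*11 = 126 - 11 = 115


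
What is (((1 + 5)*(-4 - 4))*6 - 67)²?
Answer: 126025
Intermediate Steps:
(((1 + 5)*(-4 - 4))*6 - 67)² = ((6*(-8))*6 - 67)² = (-48*6 - 67)² = (-288 - 67)² = (-355)² = 126025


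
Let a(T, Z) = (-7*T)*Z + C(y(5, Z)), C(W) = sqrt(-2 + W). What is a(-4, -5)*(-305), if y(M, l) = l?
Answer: 42700 - 305*I*sqrt(7) ≈ 42700.0 - 806.95*I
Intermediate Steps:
a(T, Z) = sqrt(-2 + Z) - 7*T*Z (a(T, Z) = (-7*T)*Z + sqrt(-2 + Z) = -7*T*Z + sqrt(-2 + Z) = sqrt(-2 + Z) - 7*T*Z)
a(-4, -5)*(-305) = (sqrt(-2 - 5) - 7*(-4)*(-5))*(-305) = (sqrt(-7) - 140)*(-305) = (I*sqrt(7) - 140)*(-305) = (-140 + I*sqrt(7))*(-305) = 42700 - 305*I*sqrt(7)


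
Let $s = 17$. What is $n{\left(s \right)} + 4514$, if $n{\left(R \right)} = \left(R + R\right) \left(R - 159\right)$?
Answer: $-314$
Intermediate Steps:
$n{\left(R \right)} = 2 R \left(-159 + R\right)$
$n{\left(s \right)} + 4514 = 2 \cdot 17 \left(-159 + 17\right) + 4514 = 2 \cdot 17 \left(-142\right) + 4514 = -4828 + 4514 = -314$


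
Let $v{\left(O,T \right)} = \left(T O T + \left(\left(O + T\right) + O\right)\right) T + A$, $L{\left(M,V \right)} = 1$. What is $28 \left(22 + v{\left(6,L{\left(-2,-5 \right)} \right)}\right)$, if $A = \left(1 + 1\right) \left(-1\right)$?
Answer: $1092$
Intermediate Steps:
$A = -2$ ($A = 2 \left(-1\right) = -2$)
$v{\left(O,T \right)} = -2 + T \left(T + 2 O + O T^{2}\right)$ ($v{\left(O,T \right)} = \left(T O T + \left(\left(O + T\right) + O\right)\right) T - 2 = \left(O T T + \left(T + 2 O\right)\right) T - 2 = \left(O T^{2} + \left(T + 2 O\right)\right) T - 2 = \left(T + 2 O + O T^{2}\right) T - 2 = T \left(T + 2 O + O T^{2}\right) - 2 = -2 + T \left(T + 2 O + O T^{2}\right)$)
$28 \left(22 + v{\left(6,L{\left(-2,-5 \right)} \right)}\right) = 28 \left(22 + \left(-2 + 1^{2} + 6 \cdot 1^{3} + 2 \cdot 6 \cdot 1\right)\right) = 28 \left(22 + \left(-2 + 1 + 6 \cdot 1 + 12\right)\right) = 28 \left(22 + \left(-2 + 1 + 6 + 12\right)\right) = 28 \left(22 + 17\right) = 28 \cdot 39 = 1092$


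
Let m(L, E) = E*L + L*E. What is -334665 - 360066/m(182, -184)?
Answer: -1601011641/4784 ≈ -3.3466e+5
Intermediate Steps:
m(L, E) = 2*E*L (m(L, E) = E*L + E*L = 2*E*L)
-334665 - 360066/m(182, -184) = -334665 - 360066/(2*(-184)*182) = -334665 - 360066/(-66976) = -334665 - 360066*(-1)/66976 = -334665 - 1*(-25719/4784) = -334665 + 25719/4784 = -1601011641/4784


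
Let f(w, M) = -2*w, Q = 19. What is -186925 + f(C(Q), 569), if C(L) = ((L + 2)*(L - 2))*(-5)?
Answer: -183355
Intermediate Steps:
C(L) = -5*(-2 + L)*(2 + L) (C(L) = ((2 + L)*(-2 + L))*(-5) = ((-2 + L)*(2 + L))*(-5) = -5*(-2 + L)*(2 + L))
-186925 + f(C(Q), 569) = -186925 - 2*(20 - 5*19²) = -186925 - 2*(20 - 5*361) = -186925 - 2*(20 - 1805) = -186925 - 2*(-1785) = -186925 + 3570 = -183355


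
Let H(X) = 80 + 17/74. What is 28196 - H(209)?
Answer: 2080567/74 ≈ 28116.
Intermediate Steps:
H(X) = 5937/74 (H(X) = 80 + 17*(1/74) = 80 + 17/74 = 5937/74)
28196 - H(209) = 28196 - 1*5937/74 = 28196 - 5937/74 = 2080567/74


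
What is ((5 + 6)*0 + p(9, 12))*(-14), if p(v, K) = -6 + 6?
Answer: 0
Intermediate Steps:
p(v, K) = 0
((5 + 6)*0 + p(9, 12))*(-14) = ((5 + 6)*0 + 0)*(-14) = (11*0 + 0)*(-14) = (0 + 0)*(-14) = 0*(-14) = 0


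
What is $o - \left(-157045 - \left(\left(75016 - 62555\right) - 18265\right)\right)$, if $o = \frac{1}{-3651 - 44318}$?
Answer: $\frac{7254879528}{47969} \approx 1.5124 \cdot 10^{5}$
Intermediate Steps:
$o = - \frac{1}{47969}$ ($o = \frac{1}{-47969} = - \frac{1}{47969} \approx -2.0847 \cdot 10^{-5}$)
$o - \left(-157045 - \left(\left(75016 - 62555\right) - 18265\right)\right) = - \frac{1}{47969} - \left(-157045 - \left(\left(75016 - 62555\right) - 18265\right)\right) = - \frac{1}{47969} - \left(-157045 - \left(12461 - 18265\right)\right) = - \frac{1}{47969} - \left(-157045 - -5804\right) = - \frac{1}{47969} - \left(-157045 + 5804\right) = - \frac{1}{47969} - -151241 = - \frac{1}{47969} + 151241 = \frac{7254879528}{47969}$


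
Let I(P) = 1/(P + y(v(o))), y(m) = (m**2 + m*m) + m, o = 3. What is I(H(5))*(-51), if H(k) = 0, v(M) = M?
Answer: -17/7 ≈ -2.4286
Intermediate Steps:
y(m) = m + 2*m**2 (y(m) = (m**2 + m**2) + m = 2*m**2 + m = m + 2*m**2)
I(P) = 1/(21 + P) (I(P) = 1/(P + 3*(1 + 2*3)) = 1/(P + 3*(1 + 6)) = 1/(P + 3*7) = 1/(P + 21) = 1/(21 + P))
I(H(5))*(-51) = -51/(21 + 0) = -51/21 = (1/21)*(-51) = -17/7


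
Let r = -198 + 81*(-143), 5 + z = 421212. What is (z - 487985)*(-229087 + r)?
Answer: 16084683304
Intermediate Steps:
z = 421207 (z = -5 + 421212 = 421207)
r = -11781 (r = -198 - 11583 = -11781)
(z - 487985)*(-229087 + r) = (421207 - 487985)*(-229087 - 11781) = -66778*(-240868) = 16084683304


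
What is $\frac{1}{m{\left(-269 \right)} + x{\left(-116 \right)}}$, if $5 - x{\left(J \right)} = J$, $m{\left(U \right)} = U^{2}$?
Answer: $\frac{1}{72482} \approx 1.3797 \cdot 10^{-5}$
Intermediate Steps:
$x{\left(J \right)} = 5 - J$
$\frac{1}{m{\left(-269 \right)} + x{\left(-116 \right)}} = \frac{1}{\left(-269\right)^{2} + \left(5 - -116\right)} = \frac{1}{72361 + \left(5 + 116\right)} = \frac{1}{72361 + 121} = \frac{1}{72482}$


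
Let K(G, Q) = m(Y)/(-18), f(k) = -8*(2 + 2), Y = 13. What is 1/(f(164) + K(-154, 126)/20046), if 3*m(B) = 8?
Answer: -270621/8659874 ≈ -0.031250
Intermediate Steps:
m(B) = 8/3 (m(B) = (⅓)*8 = 8/3)
f(k) = -32 (f(k) = -8*4 = -32)
K(G, Q) = -4/27 (K(G, Q) = (8/3)/(-18) = (8/3)*(-1/18) = -4/27)
1/(f(164) + K(-154, 126)/20046) = 1/(-32 - 4/27/20046) = 1/(-32 - 4/27*1/20046) = 1/(-32 - 2/270621) = 1/(-8659874/270621) = -270621/8659874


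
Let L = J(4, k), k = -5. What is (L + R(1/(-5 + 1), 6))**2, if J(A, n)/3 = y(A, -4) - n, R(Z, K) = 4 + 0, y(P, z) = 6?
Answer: 1369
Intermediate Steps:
R(Z, K) = 4
J(A, n) = 18 - 3*n (J(A, n) = 3*(6 - n) = 18 - 3*n)
L = 33 (L = 18 - 3*(-5) = 18 + 15 = 33)
(L + R(1/(-5 + 1), 6))**2 = (33 + 4)**2 = 37**2 = 1369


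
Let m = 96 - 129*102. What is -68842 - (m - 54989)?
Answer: -791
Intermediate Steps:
m = -13062 (m = 96 - 13158 = -13062)
-68842 - (m - 54989) = -68842 - (-13062 - 54989) = -68842 - 1*(-68051) = -68842 + 68051 = -791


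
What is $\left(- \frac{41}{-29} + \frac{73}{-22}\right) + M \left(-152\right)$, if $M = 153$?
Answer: $- \frac{14838543}{638} \approx -23258.0$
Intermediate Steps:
$\left(- \frac{41}{-29} + \frac{73}{-22}\right) + M \left(-152\right) = \left(- \frac{41}{-29} + \frac{73}{-22}\right) + 153 \left(-152\right) = \left(\left(-41\right) \left(- \frac{1}{29}\right) + 73 \left(- \frac{1}{22}\right)\right) - 23256 = \left(\frac{41}{29} - \frac{73}{22}\right) - 23256 = - \frac{1215}{638} - 23256 = - \frac{14838543}{638}$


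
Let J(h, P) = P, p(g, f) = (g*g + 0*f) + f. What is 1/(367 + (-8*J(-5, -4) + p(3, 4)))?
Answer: 1/412 ≈ 0.0024272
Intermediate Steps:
p(g, f) = f + g² (p(g, f) = (g² + 0) + f = g² + f = f + g²)
1/(367 + (-8*J(-5, -4) + p(3, 4))) = 1/(367 + (-8*(-4) + (4 + 3²))) = 1/(367 + (32 + (4 + 9))) = 1/(367 + (32 + 13)) = 1/(367 + 45) = 1/412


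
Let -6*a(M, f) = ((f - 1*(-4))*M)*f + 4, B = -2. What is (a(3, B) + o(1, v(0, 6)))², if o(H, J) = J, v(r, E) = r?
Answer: 16/9 ≈ 1.7778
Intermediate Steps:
a(M, f) = -⅔ - M*f*(4 + f)/6 (a(M, f) = -(((f - 1*(-4))*M)*f + 4)/6 = -(((f + 4)*M)*f + 4)/6 = -(((4 + f)*M)*f + 4)/6 = -((M*(4 + f))*f + 4)/6 = -(M*f*(4 + f) + 4)/6 = -(4 + M*f*(4 + f))/6 = -⅔ - M*f*(4 + f)/6)
(a(3, B) + o(1, v(0, 6)))² = ((-⅔ - ⅔*3*(-2) - ⅙*3*(-2)²) + 0)² = ((-⅔ + 4 - ⅙*3*4) + 0)² = ((-⅔ + 4 - 2) + 0)² = (4/3 + 0)² = (4/3)² = 16/9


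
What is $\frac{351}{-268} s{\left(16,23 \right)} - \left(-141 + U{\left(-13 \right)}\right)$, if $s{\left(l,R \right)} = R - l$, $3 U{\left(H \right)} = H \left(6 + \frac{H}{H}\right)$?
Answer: $\frac{130381}{804} \approx 162.17$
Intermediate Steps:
$U{\left(H \right)} = \frac{7 H}{3}$ ($U{\left(H \right)} = \frac{H \left(6 + \frac{H}{H}\right)}{3} = \frac{H \left(6 + 1\right)}{3} = \frac{H 7}{3} = \frac{7 H}{3}$)
$\frac{351}{-268} s{\left(16,23 \right)} - \left(-141 + U{\left(-13 \right)}\right) = \frac{351}{-268} \left(23 - 16\right) + \left(\left(56 - -85\right) - \frac{7}{3} \left(-13\right)\right) = 351 \left(- \frac{1}{268}\right) \left(23 - 16\right) + \left(\left(56 + 85\right) - - \frac{91}{3}\right) = \left(- \frac{351}{268}\right) 7 + \left(141 + \frac{91}{3}\right) = - \frac{2457}{268} + \frac{514}{3} = \frac{130381}{804}$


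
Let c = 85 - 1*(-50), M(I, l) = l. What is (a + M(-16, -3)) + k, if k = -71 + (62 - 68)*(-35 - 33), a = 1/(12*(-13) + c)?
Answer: 7013/21 ≈ 333.95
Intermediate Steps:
c = 135 (c = 85 + 50 = 135)
a = -1/21 (a = 1/(12*(-13) + 135) = 1/(-156 + 135) = 1/(-21) = -1/21 ≈ -0.047619)
k = 337 (k = -71 - 6*(-68) = -71 + 408 = 337)
(a + M(-16, -3)) + k = (-1/21 - 3) + 337 = -64/21 + 337 = 7013/21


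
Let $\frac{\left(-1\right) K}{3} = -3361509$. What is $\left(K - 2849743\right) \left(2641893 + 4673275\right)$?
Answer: $52923660403712$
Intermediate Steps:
$K = 10084527$ ($K = \left(-3\right) \left(-3361509\right) = 10084527$)
$\left(K - 2849743\right) \left(2641893 + 4673275\right) = \left(10084527 - 2849743\right) \left(2641893 + 4673275\right) = 7234784 \cdot 7315168 = 52923660403712$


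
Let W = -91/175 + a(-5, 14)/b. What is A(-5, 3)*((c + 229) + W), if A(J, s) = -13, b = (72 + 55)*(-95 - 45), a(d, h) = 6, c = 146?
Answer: -216393073/44450 ≈ -4868.2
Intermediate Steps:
b = -17780 (b = 127*(-140) = -17780)
W = -23129/44450 (W = -91/175 + 6/(-17780) = -91*1/175 + 6*(-1/17780) = -13/25 - 3/8890 = -23129/44450 ≈ -0.52034)
A(-5, 3)*((c + 229) + W) = -13*((146 + 229) - 23129/44450) = -13*(375 - 23129/44450) = -13*16645621/44450 = -216393073/44450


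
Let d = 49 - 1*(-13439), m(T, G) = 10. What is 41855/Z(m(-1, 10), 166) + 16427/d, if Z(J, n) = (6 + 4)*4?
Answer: 14129933/13488 ≈ 1047.6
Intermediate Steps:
Z(J, n) = 40 (Z(J, n) = 10*4 = 40)
d = 13488 (d = 49 + 13439 = 13488)
41855/Z(m(-1, 10), 166) + 16427/d = 41855/40 + 16427/13488 = 41855*(1/40) + 16427*(1/13488) = 8371/8 + 16427/13488 = 14129933/13488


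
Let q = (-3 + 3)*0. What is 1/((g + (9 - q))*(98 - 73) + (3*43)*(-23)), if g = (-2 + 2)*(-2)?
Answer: -1/2742 ≈ -0.00036470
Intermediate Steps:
g = 0 (g = 0*(-2) = 0)
q = 0 (q = 0*0 = 0)
1/((g + (9 - q))*(98 - 73) + (3*43)*(-23)) = 1/((0 + (9 - 1*0))*(98 - 73) + (3*43)*(-23)) = 1/((0 + (9 + 0))*25 + 129*(-23)) = 1/((0 + 9)*25 - 2967) = 1/(9*25 - 2967) = 1/(225 - 2967) = 1/(-2742) = -1/2742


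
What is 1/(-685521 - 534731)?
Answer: -1/1220252 ≈ -8.1950e-7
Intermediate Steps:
1/(-685521 - 534731) = 1/(-1220252) = -1/1220252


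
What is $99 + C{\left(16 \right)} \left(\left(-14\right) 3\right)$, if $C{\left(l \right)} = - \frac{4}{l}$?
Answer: $\frac{219}{2} \approx 109.5$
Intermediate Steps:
$99 + C{\left(16 \right)} \left(\left(-14\right) 3\right) = 99 + - \frac{4}{16} \left(\left(-14\right) 3\right) = 99 + \left(-4\right) \frac{1}{16} \left(-42\right) = 99 - - \frac{21}{2} = 99 + \frac{21}{2} = \frac{219}{2}$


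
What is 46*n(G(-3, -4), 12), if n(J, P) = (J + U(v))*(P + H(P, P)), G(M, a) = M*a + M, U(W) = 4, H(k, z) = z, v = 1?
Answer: 14352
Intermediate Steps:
G(M, a) = M + M*a
n(J, P) = 2*P*(4 + J) (n(J, P) = (J + 4)*(P + P) = (4 + J)*(2*P) = 2*P*(4 + J))
46*n(G(-3, -4), 12) = 46*(2*12*(4 - 3*(1 - 4))) = 46*(2*12*(4 - 3*(-3))) = 46*(2*12*(4 + 9)) = 46*(2*12*13) = 46*312 = 14352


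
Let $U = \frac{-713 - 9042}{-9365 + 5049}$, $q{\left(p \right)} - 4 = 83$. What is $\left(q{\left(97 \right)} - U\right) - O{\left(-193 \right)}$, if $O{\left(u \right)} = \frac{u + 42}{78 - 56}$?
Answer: $\frac{4348965}{47476} \approx 91.603$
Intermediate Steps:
$q{\left(p \right)} = 87$ ($q{\left(p \right)} = 4 + 83 = 87$)
$O{\left(u \right)} = \frac{21}{11} + \frac{u}{22}$ ($O{\left(u \right)} = \frac{42 + u}{22} = \left(42 + u\right) \frac{1}{22} = \frac{21}{11} + \frac{u}{22}$)
$U = \frac{9755}{4316}$ ($U = - \frac{9755}{-4316} = \left(-9755\right) \left(- \frac{1}{4316}\right) = \frac{9755}{4316} \approx 2.2602$)
$\left(q{\left(97 \right)} - U\right) - O{\left(-193 \right)} = \left(87 - \frac{9755}{4316}\right) - \left(\frac{21}{11} + \frac{1}{22} \left(-193\right)\right) = \left(87 - \frac{9755}{4316}\right) - \left(\frac{21}{11} - \frac{193}{22}\right) = \frac{365737}{4316} - - \frac{151}{22} = \frac{365737}{4316} + \frac{151}{22} = \frac{4348965}{47476}$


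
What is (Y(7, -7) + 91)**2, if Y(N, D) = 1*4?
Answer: 9025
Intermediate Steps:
Y(N, D) = 4
(Y(7, -7) + 91)**2 = (4 + 91)**2 = 95**2 = 9025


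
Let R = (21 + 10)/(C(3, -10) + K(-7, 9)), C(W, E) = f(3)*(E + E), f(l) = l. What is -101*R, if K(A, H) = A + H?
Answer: 3131/58 ≈ 53.983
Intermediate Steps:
C(W, E) = 6*E (C(W, E) = 3*(E + E) = 3*(2*E) = 6*E)
R = -31/58 (R = (21 + 10)/(6*(-10) + (-7 + 9)) = 31/(-60 + 2) = 31/(-58) = 31*(-1/58) = -31/58 ≈ -0.53448)
-101*R = -101*(-31/58) = 3131/58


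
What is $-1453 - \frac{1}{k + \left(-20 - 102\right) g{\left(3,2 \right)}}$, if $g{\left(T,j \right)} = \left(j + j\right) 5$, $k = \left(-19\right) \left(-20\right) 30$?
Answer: $- \frac{13018881}{8960} \approx -1453.0$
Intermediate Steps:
$k = 11400$ ($k = 380 \cdot 30 = 11400$)
$g{\left(T,j \right)} = 10 j$ ($g{\left(T,j \right)} = 2 j 5 = 10 j$)
$-1453 - \frac{1}{k + \left(-20 - 102\right) g{\left(3,2 \right)}} = -1453 - \frac{1}{11400 + \left(-20 - 102\right) 10 \cdot 2} = -1453 - \frac{1}{11400 - 2440} = -1453 - \frac{1}{8960} = - \frac{13018881}{8960}$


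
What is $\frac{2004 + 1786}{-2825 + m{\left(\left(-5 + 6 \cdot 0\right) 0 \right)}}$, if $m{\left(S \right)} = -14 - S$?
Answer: $- \frac{3790}{2839} \approx -1.335$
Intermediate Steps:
$\frac{2004 + 1786}{-2825 + m{\left(\left(-5 + 6 \cdot 0\right) 0 \right)}} = \frac{2004 + 1786}{-2825 - \left(14 + \left(-5 + 6 \cdot 0\right) 0\right)} = \frac{3790}{-2825 - \left(14 + \left(-5 + 0\right) 0\right)} = \frac{3790}{-2825 - \left(14 - 0\right)} = \frac{3790}{-2825 - 14} = \frac{3790}{-2839} = 3790 \left(- \frac{1}{2839}\right) = - \frac{3790}{2839}$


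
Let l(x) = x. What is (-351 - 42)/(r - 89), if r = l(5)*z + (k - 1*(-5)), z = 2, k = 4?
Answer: 393/70 ≈ 5.6143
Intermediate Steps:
r = 19 (r = 5*2 + (4 - 1*(-5)) = 10 + (4 + 5) = 10 + 9 = 19)
(-351 - 42)/(r - 89) = (-351 - 42)/(19 - 89) = -393/(-70) = -393*(-1/70) = 393/70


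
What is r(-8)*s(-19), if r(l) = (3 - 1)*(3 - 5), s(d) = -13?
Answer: 52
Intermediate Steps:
r(l) = -4 (r(l) = 2*(-2) = -4)
r(-8)*s(-19) = -4*(-13) = 52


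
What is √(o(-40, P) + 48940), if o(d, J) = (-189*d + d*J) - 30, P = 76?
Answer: √53430 ≈ 231.15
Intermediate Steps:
o(d, J) = -30 - 189*d + J*d (o(d, J) = (-189*d + J*d) - 30 = -30 - 189*d + J*d)
√(o(-40, P) + 48940) = √((-30 - 189*(-40) + 76*(-40)) + 48940) = √((-30 + 7560 - 3040) + 48940) = √(4490 + 48940) = √53430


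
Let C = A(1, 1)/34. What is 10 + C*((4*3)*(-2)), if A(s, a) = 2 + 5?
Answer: 86/17 ≈ 5.0588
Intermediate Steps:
A(s, a) = 7
C = 7/34 ≈ 0.20588
10 + C*((4*3)*(-2)) = 10 + 7*((4*3)*(-2))/34 = 10 + 7*(12*(-2))/34 = 10 + (7/34)*(-24) = 10 - 84/17 = 86/17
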